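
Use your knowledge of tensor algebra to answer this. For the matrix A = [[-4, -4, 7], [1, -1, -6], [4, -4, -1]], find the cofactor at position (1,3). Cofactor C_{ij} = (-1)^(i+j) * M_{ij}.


To find cofactor C_{13}, delete row 1 and column 3.
The resulting 2x2 submatrix is: [[1, -1], [4, -4]]
Minor M_{13} = 1*-4 - -1*4
  = -4 - -4 = 0
Sign = (-1)^(1+3) = (-1)^4 = 1
Cofactor C_{13} = 1 * 0 = 0

0


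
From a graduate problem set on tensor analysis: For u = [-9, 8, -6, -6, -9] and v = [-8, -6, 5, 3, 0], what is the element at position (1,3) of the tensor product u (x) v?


The outer product entry T_{ij} = u_i * v_j.
We need i=1, j=3.
u_1 = -9, v_3 = 5
T_{1,3} = -9 * 5 = -45

-45


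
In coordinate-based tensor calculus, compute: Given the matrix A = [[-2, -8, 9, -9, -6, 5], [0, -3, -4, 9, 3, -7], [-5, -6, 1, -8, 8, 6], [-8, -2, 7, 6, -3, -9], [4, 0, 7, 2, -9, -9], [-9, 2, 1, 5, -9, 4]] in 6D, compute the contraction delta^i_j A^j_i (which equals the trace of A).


The contraction (trace) of a rank-2 tensor is the sum of its diagonal elements.
Diagonal entries: A[1,1] = -2, A[2,2] = -3, A[3,3] = 1, A[4,4] = 6, A[5,5] = -9, A[6,6] = 4
Tr(A) = -2 + -3 + 1 + 6 + -9 + 4 = -3

-3


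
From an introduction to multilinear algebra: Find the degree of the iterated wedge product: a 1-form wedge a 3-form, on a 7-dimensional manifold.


The degree of a wedge product is the sum of the degrees of the individual forms.
Degrees: 1, 3
Total degree = 1 + 3 = 4

4


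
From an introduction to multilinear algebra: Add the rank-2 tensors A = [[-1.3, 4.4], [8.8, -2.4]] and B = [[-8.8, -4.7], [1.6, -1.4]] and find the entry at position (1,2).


Tensor addition is component-wise: (A + B)_{ij} = A_{ij} + B_{ij}.
A_{12} = 4.4
B_{12} = -4.7
(A + B)_{12} = 4.4 + -4.7 = -0.3

-0.3


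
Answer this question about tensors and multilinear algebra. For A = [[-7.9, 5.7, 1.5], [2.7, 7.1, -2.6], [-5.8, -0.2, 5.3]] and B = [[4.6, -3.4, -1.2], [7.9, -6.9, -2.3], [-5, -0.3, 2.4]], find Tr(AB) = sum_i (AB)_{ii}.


Tr(AB) = sum_i (AB)_{ii} where (AB)_{ii} = sum_k A_{ik} B_{ki}.
(AB)_{11} = -7.9*4.6 + 5.7*7.9 + 1.5*-5 = 1.19
(AB)_{22} = 2.7*-3.4 + 7.1*-6.9 + -2.6*-0.3 = -57.39
(AB)_{33} = -5.8*-1.2 + -0.2*-2.3 + 5.3*2.4 = 20.14
Tr(AB) = 1.19 + -57.39 + 20.14 = -36.06

-36.06


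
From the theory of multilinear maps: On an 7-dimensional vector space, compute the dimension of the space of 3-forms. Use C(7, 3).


The dimension of the space of p-forms on an n-dimensional space is C(n, p).
n = 7, p = 3
C(7, 3) = 7! / (3! * 4!) = 35

35


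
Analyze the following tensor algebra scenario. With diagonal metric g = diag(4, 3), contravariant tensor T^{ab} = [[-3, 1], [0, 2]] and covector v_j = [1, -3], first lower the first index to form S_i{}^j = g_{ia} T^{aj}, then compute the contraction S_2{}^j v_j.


Step 1: lower the first index. For a diagonal metric, g_{ia} T^{aj} = g_{ii} T^{ij} (no sum on i).
g_{22} = 3
S_2{}^1 = 3 * T^{21} = 3 * 0 = 0
S_2{}^2 = 3 * T^{22} = 3 * 2 = 6
Step 2: contract S_2{}^j with v_j.
S_2{}^1 * v_1 = 0 * 1 = 0
S_2{}^2 * v_2 = 6 * -3 = -18
Result = 0 + -18 = -18

-18


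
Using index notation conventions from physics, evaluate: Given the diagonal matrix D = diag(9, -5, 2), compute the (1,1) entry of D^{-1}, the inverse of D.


For a diagonal matrix, the inverse has entries (D^{-1})_{ii} = 1/d_{ii}.
The diagonal entries are: d_{11} = 9, d_{22} = -5, d_{33} = 2
We need (D^{-1})_{11} = 1/d_{11} = 1/9 = 1/9

1/9


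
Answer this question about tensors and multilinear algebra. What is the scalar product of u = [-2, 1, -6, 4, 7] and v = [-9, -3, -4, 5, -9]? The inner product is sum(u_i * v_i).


The inner product u . v = sum of u_i * v_i.
Term-by-term: -2 * -9, 1 * -3, -6 * -4, 4 * 5, 7 * -9
Products: 18, -3, 24, 20, -63
Sum = 18 + -3 + 24 + 20 + -63 = -4

-4


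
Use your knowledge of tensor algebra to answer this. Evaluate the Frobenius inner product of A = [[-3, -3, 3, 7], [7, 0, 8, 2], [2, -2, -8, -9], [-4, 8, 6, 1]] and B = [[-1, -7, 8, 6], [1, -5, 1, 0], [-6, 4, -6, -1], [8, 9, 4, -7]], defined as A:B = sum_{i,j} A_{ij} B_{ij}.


A:B = sum over all i,j of A_{ij} * B_{ij}.
Row 1: -3*-1=3, -3*-7=21, 3*8=24, 7*6=42 => row sum = 90
Row 2: 7*1=7, 0*-5=0, 8*1=8, 2*0=0 => row sum = 15
Row 3: 2*-6=-12, -2*4=-8, -8*-6=48, -9*-1=9 => row sum = 37
Row 4: -4*8=-32, 8*9=72, 6*4=24, 1*-7=-7 => row sum = 57
Total = 90 + 15 + 37 + 57 = 199

199


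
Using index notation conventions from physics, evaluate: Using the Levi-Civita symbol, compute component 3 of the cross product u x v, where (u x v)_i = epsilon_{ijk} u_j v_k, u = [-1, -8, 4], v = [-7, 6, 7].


(u x v)_3 = sum_{j,k} epsilon_{3jk} u_j v_k. Only permutations of (1,2,3) contribute; the two non-zero terms are:
eps_{312} u_1 v_2 = 1 * -1 * 6 = -6
eps_{321} u_2 v_1 = -1 * -8 * -7 = -56
(u x v)_3 = -62

-62


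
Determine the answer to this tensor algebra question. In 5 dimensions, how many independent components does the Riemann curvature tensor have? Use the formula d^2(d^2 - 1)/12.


The Riemann tensor in d dimensions has d^2(d^2 - 1)/12 independent components.
d = 5, so d^2 = 25
d^2 - 1 = 24
d^2(d^2 - 1) = 25 * 24 = 600
Divide by 12: 600 / 12 = 50

50


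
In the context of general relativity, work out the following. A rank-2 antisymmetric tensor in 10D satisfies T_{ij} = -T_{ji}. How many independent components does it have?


An antisymmetric rank-2 tensor satisfies A_{ij} = -A_{ji}, so diagonal entries are zero.
The independent components are the upper-triangular entries: C(n, 2) = n(n-1)/2.
n = 10
C(10, 2) = 10 * 9 / 2 = 90 / 2 = 45

45


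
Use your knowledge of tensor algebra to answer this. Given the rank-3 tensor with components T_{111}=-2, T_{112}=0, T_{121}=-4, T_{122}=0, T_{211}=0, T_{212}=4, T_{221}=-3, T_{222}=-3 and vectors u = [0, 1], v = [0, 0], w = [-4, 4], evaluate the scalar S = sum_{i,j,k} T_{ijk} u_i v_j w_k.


S = sum over i,j,k of T_{ijk} u_i v_j w_k. Expanding all 8 terms:
T_{111}*u_1*v_1*w_1 = -2*0*0*-4 = 0  (running total: 0)
T_{112}*u_1*v_1*w_2 = 0*0*0*4 = 0  (running total: 0)
T_{121}*u_1*v_2*w_1 = -4*0*0*-4 = 0  (running total: 0)
T_{122}*u_1*v_2*w_2 = 0*0*0*4 = 0  (running total: 0)
T_{211}*u_2*v_1*w_1 = 0*1*0*-4 = 0  (running total: 0)
T_{212}*u_2*v_1*w_2 = 4*1*0*4 = 0  (running total: 0)
T_{221}*u_2*v_2*w_1 = -3*1*0*-4 = 0  (running total: 0)
T_{222}*u_2*v_2*w_2 = -3*1*0*4 = 0  (running total: 0)
S = 0

0


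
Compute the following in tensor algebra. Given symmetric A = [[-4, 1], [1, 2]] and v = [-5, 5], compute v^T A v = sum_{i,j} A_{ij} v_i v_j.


First compute Av:
(Av)_1 = -4*-5 + 1*5 = 25
(Av)_2 = 1*-5 + 2*5 = 5
Av = [25, 5]
Then v^T (Av) = -5*25 + 5*5
= -125 + 25 = -100

-100


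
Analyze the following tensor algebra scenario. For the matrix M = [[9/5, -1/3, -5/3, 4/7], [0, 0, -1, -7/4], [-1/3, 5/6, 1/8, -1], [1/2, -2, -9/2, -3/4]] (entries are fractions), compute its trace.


The trace is the sum of diagonal entries.
Diagonal: M[1,1] = 9/5, M[2,2] = 0, M[3,3] = 1/8, M[4,4] = -3/4
Tr(M) = 9/5 + 0 + 1/8 + -3/4
Computing step by step:
After adding M[1,1]: 9/5
After adding M[2,2]: 9/5
After adding M[3,3]: 77/40
After adding M[4,4]: 47/40
Tr(M) = 47/40

47/40


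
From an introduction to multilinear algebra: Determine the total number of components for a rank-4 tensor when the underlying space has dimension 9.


The number of components of a rank-r tensor in d dimensions is d^r.
Here d = 9 and r = 4.
9^4 = 6561

6561


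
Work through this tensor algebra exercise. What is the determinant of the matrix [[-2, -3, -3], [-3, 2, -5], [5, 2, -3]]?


Expanding along the first row, det(A) = a11*M_11 - a12*M_12 + a13*M_13, where M_1j is the (1,j) minor.
Minor M_11 = 2*-3 - -5*2 = 4
Minor M_12 = -3*-3 - -5*5 = 34
Minor M_13 = -3*2 - 2*5 = -16
det = -2*(4) - -3*(34) + -3*(-16)
    = -8 - -102 + 48
    = 142

142


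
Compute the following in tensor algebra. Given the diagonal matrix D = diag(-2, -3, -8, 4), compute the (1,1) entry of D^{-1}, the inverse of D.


For a diagonal matrix, the inverse has entries (D^{-1})_{ii} = 1/d_{ii}.
The diagonal entries are: d_{11} = -2, d_{22} = -3, d_{33} = -8, d_{44} = 4
We need (D^{-1})_{11} = 1/d_{11} = 1/-2 = -1/2

-1/2


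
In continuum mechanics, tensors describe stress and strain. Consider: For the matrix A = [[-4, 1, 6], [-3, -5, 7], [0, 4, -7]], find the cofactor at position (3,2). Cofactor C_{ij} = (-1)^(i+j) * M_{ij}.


To find cofactor C_{32}, delete row 3 and column 2.
The resulting 2x2 submatrix is: [[-4, 6], [-3, 7]]
Minor M_{32} = -4*7 - 6*-3
  = -28 - -18 = -10
Sign = (-1)^(3+2) = (-1)^5 = -1
Cofactor C_{32} = -1 * -10 = 10

10


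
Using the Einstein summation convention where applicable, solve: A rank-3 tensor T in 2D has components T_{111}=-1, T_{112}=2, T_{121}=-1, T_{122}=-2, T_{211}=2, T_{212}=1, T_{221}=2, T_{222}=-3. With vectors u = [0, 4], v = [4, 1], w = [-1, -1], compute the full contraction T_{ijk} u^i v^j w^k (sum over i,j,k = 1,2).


S = sum over i,j,k of T_{ijk} u_i v_j w_k. Expanding all 8 terms:
T_{111}*u_1*v_1*w_1 = -1*0*4*-1 = 0  (running total: 0)
T_{112}*u_1*v_1*w_2 = 2*0*4*-1 = 0  (running total: 0)
T_{121}*u_1*v_2*w_1 = -1*0*1*-1 = 0  (running total: 0)
T_{122}*u_1*v_2*w_2 = -2*0*1*-1 = 0  (running total: 0)
T_{211}*u_2*v_1*w_1 = 2*4*4*-1 = -32  (running total: -32)
T_{212}*u_2*v_1*w_2 = 1*4*4*-1 = -16  (running total: -48)
T_{221}*u_2*v_2*w_1 = 2*4*1*-1 = -8  (running total: -56)
T_{222}*u_2*v_2*w_2 = -3*4*1*-1 = 12  (running total: -44)
S = -44

-44


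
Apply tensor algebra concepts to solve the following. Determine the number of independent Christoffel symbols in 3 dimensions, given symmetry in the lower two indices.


Christoffel symbols Gamma^k_{ij} are symmetric in i,j, so there are d * d(d+1)/2 independent symbols.
d = 3
d(d+1)/2 = 3 * 4 / 2 = 6
Total = 3 * 6 = 18

18


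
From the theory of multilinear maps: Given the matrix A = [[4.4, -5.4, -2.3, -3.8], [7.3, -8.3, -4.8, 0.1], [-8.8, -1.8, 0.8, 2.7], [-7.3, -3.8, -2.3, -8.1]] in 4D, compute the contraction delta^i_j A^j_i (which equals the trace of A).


The contraction (trace) of a rank-2 tensor is the sum of its diagonal elements.
Diagonal entries: A[1,1] = 4.4, A[2,2] = -8.3, A[3,3] = 0.8, A[4,4] = -8.1
Tr(A) = 4.4 + -8.3 + 0.8 + -8.1 = -11.2

-11.2


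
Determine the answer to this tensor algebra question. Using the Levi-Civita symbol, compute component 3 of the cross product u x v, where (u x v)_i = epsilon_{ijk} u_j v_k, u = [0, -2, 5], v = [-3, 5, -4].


(u x v)_3 = sum_{j,k} epsilon_{3jk} u_j v_k. Only permutations of (1,2,3) contribute; the two non-zero terms are:
eps_{312} u_1 v_2 = 1 * 0 * 5 = 0
eps_{321} u_2 v_1 = -1 * -2 * -3 = -6
(u x v)_3 = -6

-6


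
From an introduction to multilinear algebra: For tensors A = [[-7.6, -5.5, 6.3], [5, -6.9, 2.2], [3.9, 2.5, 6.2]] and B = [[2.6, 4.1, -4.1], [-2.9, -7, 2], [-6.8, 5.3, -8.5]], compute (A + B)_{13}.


Tensor addition is component-wise: (A + B)_{ij} = A_{ij} + B_{ij}.
A_{13} = 6.3
B_{13} = -4.1
(A + B)_{13} = 6.3 + -4.1 = 2.2

2.2


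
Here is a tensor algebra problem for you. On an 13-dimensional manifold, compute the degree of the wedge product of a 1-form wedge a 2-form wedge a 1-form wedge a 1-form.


The degree of a wedge product is the sum of the degrees of the individual forms.
Degrees: 1, 2, 1, 1
Total degree = 1 + 2 + 1 + 1 = 5

5


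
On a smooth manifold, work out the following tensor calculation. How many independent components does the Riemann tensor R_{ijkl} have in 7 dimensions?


The Riemann tensor in d dimensions has d^2(d^2 - 1)/12 independent components.
d = 7, so d^2 = 49
d^2 - 1 = 48
d^2(d^2 - 1) = 49 * 48 = 2352
Divide by 12: 2352 / 12 = 196

196


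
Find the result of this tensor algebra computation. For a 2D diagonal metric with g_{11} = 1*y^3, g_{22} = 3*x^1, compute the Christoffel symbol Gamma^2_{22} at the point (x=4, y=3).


For a diagonal metric, Gamma^k_{ij} = (1/2) g^{kk} (dg_{ik}/dx_j + dg_{jk}/dx_i - dg_{ij}/dx_k).
The metric is diagonal, so g_{ab} = 0 for a != b.
At the given point: g_{11} = 27, g_{22} = 12
g^{22} = 1/12
dg_{22}/dx_2 = dg_{22}/dx_2 = 0
dg_{22}/dx_2 = dg_{22}/dx_2 = 0
dg_{22}/dx_2 = dg_{22}/dx_2 = 0
Numerator = 0 + 0 - 0 = 0
Gamma^2_{22} = 0 / (2 * 12) = 0

0


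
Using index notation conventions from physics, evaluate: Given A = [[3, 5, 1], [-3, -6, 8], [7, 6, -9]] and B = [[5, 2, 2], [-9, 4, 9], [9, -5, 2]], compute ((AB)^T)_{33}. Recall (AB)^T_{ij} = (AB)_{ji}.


(AB)^T_{ij} = (AB)_{ji} = sum_k A_{jk} B_{ki}.
For i=3, j=3 we need (AB)_{33}:
A_{31} * B_{13} = 7 * 2 = 14
A_{32} * B_{23} = 6 * 9 = 54
A_{33} * B_{33} = -9 * 2 = -18
Sum = 14 + 54 + -18 = 50

50


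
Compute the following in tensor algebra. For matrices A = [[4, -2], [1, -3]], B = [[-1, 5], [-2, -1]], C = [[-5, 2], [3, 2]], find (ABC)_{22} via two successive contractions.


(ABC)_{22} = sum_m (AB)_{2m} C_{m2}. First compute row 2 of AB.
(AB)_{21} = 1*-1 + -3*-2 = 5
(AB)_{22} = 1*5 + -3*-1 = 8
Now contract with column 2 of C:
(AB)_{21} * C_{12} = 5 * 2 = 10
(AB)_{22} * C_{22} = 8 * 2 = 16
(ABC)_{22} = 10 + 16 = 26

26


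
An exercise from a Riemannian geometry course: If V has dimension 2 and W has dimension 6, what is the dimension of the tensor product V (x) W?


The dimension of a tensor product is the product of dimensions.
dim(V) = 2, dim(W) = 6
dim(V (x) W) = 2 * 6 = 12

12


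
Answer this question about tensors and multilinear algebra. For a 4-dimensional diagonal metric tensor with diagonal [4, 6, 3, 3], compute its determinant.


For a diagonal metric, the determinant is the product of diagonal entries.
Diagonal entries: 4, 6, 3, 3
det(g) = 4 * 6 * 3 * 3 = 216

216


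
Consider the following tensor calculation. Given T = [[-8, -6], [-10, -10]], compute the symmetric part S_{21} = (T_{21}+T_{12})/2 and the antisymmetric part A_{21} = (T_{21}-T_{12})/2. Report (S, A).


T_{21} = -10
T_{12} = -6
S_{21} = (-10 + -6)/2 = -16/2 = -8
A_{21} = (-10 - -6)/2 = -4/2 = -2
Check: S + A = -8 + -2 = -10 = T_{21}.

(-8, -2)


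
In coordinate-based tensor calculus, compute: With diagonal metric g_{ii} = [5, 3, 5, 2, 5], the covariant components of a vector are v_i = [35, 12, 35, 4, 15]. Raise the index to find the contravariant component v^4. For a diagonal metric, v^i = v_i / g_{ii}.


To raise an index with a diagonal metric: v^i = v_i / g_{ii}.
For index 4: v_4 = 4, g_{44} = 2
v^4 = 4 / 2 = 2

2


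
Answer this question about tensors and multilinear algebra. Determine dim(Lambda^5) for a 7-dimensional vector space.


The dimension of the space of p-forms on an n-dimensional space is C(n, p).
n = 7, p = 5
C(7, 5) = 7! / (5! * 2!) = 21

21


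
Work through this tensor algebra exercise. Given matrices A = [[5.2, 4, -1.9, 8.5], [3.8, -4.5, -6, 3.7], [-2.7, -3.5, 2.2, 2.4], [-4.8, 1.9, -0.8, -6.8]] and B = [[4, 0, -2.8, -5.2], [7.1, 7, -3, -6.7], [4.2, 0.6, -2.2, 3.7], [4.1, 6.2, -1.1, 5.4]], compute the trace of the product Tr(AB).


Tr(AB) = sum_i (AB)_{ii} where (AB)_{ii} = sum_k A_{ik} B_{ki}.
(AB)_{11} = 5.2*4 + 4*7.1 + -1.9*4.2 + 8.5*4.1 = 76.07
(AB)_{22} = 3.8*0 + -4.5*7 + -6*0.6 + 3.7*6.2 = -12.16
(AB)_{33} = -2.7*-2.8 + -3.5*-3 + 2.2*-2.2 + 2.4*-1.1 = 10.58
(AB)_{44} = -4.8*-5.2 + 1.9*-6.7 + -0.8*3.7 + -6.8*5.4 = -27.45
Tr(AB) = 76.07 + -12.16 + 10.58 + -27.45 = 47.04

47.04


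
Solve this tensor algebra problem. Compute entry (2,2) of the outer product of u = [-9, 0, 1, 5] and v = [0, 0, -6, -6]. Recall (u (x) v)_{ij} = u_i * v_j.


The outer product entry T_{ij} = u_i * v_j.
We need i=2, j=2.
u_2 = 0, v_2 = 0
T_{2,2} = 0 * 0 = 0

0


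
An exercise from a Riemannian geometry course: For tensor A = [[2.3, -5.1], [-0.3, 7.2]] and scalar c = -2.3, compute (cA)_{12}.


Scalar multiplication: (cA)_{ij} = c * A_{ij}.
c = -2.3
A_{12} = -5.1
(cA)_{12} = -2.3 * -5.1 = 11.73

11.73


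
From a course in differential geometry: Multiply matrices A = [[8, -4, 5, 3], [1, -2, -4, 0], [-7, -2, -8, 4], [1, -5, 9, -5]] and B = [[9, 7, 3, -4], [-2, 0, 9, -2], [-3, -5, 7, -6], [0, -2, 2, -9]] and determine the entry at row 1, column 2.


(AB)_{ij} = sum_k A_{ik} B_{kj}.
For i=1, j=2:
A_{11} * B_{12} = 8 * 7 = 56
A_{12} * B_{22} = -4 * 0 = 0
A_{13} * B_{32} = 5 * -5 = -25
A_{14} * B_{42} = 3 * -2 = -6
Sum = 56 + 0 + -25 + -6 = 25

25


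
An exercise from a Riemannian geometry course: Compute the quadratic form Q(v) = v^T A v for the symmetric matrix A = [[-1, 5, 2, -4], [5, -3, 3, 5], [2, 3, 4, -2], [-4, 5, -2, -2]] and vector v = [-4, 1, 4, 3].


First compute Av:
(Av)_1 = -1*-4 + 5*1 + 2*4 + -4*3 = 5
(Av)_2 = 5*-4 + -3*1 + 3*4 + 5*3 = 4
(Av)_3 = 2*-4 + 3*1 + 4*4 + -2*3 = 5
(Av)_4 = -4*-4 + 5*1 + -2*4 + -2*3 = 7
Av = [5, 4, 5, 7]
Then v^T (Av) = -4*5 + 1*4 + 4*5 + 3*7
= -20 + 4 + 20 + 21 = 25

25


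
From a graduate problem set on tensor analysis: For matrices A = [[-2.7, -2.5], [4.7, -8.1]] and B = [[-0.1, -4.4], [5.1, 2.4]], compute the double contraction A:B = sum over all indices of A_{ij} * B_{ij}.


A:B = sum over all i,j of A_{ij} * B_{ij}.
Row 1: -2.7*-0.1=0.27, -2.5*-4.4=11 => row sum = 11.27
Row 2: 4.7*5.1=23.97, -8.1*2.4=-19.44 => row sum = 4.53
Total = 11.27 + 4.53 = 15.8

15.8


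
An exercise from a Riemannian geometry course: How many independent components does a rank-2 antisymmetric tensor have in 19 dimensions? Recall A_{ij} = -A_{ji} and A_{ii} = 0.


An antisymmetric rank-2 tensor satisfies A_{ij} = -A_{ji}, so diagonal entries are zero.
The independent components are the upper-triangular entries: C(n, 2) = n(n-1)/2.
n = 19
C(19, 2) = 19 * 18 / 2 = 342 / 2 = 171

171


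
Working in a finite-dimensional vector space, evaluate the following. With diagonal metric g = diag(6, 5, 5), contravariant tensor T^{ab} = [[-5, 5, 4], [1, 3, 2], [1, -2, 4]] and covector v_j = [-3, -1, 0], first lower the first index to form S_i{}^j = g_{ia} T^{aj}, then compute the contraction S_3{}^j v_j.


Step 1: lower the first index. For a diagonal metric, g_{ia} T^{aj} = g_{ii} T^{ij} (no sum on i).
g_{33} = 5
S_3{}^1 = 5 * T^{31} = 5 * 1 = 5
S_3{}^2 = 5 * T^{32} = 5 * -2 = -10
S_3{}^3 = 5 * T^{33} = 5 * 4 = 20
Step 2: contract S_3{}^j with v_j.
S_3{}^1 * v_1 = 5 * -3 = -15
S_3{}^2 * v_2 = -10 * -1 = 10
S_3{}^3 * v_3 = 20 * 0 = 0
Result = -15 + 10 + 0 = -5

-5


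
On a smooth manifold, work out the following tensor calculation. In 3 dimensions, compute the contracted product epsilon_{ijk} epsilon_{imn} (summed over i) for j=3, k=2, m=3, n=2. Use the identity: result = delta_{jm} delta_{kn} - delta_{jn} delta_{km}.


Using the identity: epsilon_{ijk} epsilon_{imn} = delta_{jm} delta_{kn} - delta_{jn} delta_{km}.
delta_{33} = 1
delta_{22} = 1
delta_{32} = 0
delta_{23} = 0
Result = 1 * 1 - 0 * 0 = 1 - 0 = 1

1


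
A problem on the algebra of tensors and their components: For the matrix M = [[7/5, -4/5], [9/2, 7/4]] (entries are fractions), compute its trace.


The trace is the sum of diagonal entries.
Diagonal: M[1,1] = 7/5, M[2,2] = 7/4
Tr(M) = 7/5 + 7/4
Computing step by step:
After adding M[1,1]: 7/5
After adding M[2,2]: 63/20
Tr(M) = 63/20

63/20


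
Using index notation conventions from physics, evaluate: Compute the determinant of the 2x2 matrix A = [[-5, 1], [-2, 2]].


For a 2x2 matrix [[a, b], [c, d]], det = a*d - b*c.
a = -5, b = 1, c = -2, d = 2
a*d = -5 * 2 = -10
b*c = 1 * -2 = -2
det = -10 - -2 = -8

-8


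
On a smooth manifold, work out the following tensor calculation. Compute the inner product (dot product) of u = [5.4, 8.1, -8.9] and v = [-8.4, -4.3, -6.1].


The inner product u . v = sum of u_i * v_i.
Term-by-term: 5.4 * -8.4, 8.1 * -4.3, -8.9 * -6.1
Products: -45.36, -34.83, 54.29
Sum = -45.36 + -34.83 + 54.29 = -25.9

-25.9


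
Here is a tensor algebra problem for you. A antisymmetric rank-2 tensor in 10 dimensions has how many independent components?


A antisymmetric rank-2 tensor in d dimensions has d(d-1)/2 independent components.
d = 10
d(d-1)/2 = 10 * 9 / 2 = 90 / 2 = 45

45


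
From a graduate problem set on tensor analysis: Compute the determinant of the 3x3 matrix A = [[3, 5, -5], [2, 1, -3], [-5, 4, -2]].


Expanding along the first row, det(A) = a11*M_11 - a12*M_12 + a13*M_13, where M_1j is the (1,j) minor.
Minor M_11 = 1*-2 - -3*4 = 10
Minor M_12 = 2*-2 - -3*-5 = -19
Minor M_13 = 2*4 - 1*-5 = 13
det = 3*(10) - 5*(-19) + -5*(13)
    = 30 - -95 + -65
    = 60

60


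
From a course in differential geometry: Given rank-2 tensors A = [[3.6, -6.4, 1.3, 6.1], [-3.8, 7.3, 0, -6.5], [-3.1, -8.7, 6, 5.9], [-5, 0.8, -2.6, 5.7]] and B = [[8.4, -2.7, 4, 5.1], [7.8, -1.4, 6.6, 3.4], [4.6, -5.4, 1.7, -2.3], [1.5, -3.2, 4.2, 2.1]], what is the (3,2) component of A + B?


Tensor addition is component-wise: (A + B)_{ij} = A_{ij} + B_{ij}.
A_{32} = -8.7
B_{32} = -5.4
(A + B)_{32} = -8.7 + -5.4 = -14.1

-14.1


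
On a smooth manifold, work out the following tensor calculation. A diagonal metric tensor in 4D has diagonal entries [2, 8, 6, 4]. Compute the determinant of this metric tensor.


For a diagonal metric, the determinant is the product of diagonal entries.
Diagonal entries: 2, 8, 6, 4
det(g) = 2 * 8 * 6 * 4 = 384

384


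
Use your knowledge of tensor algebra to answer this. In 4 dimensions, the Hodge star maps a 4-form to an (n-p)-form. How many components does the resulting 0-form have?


The Hodge dual of a p-form on an n-dimensional manifold is an (n-p)-form.
n = 4, p = 4, so dual degree = 4 - 4 = 0
The number of components is C(n, n-p) = C(4, 0) = 1

1


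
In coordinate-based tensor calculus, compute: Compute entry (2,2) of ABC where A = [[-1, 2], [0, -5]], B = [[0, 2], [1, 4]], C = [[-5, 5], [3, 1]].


(ABC)_{22} = sum_m (AB)_{2m} C_{m2}. First compute row 2 of AB.
(AB)_{21} = 0*0 + -5*1 = -5
(AB)_{22} = 0*2 + -5*4 = -20
Now contract with column 2 of C:
(AB)_{21} * C_{12} = -5 * 5 = -25
(AB)_{22} * C_{22} = -20 * 1 = -20
(ABC)_{22} = -25 + -20 = -45

-45


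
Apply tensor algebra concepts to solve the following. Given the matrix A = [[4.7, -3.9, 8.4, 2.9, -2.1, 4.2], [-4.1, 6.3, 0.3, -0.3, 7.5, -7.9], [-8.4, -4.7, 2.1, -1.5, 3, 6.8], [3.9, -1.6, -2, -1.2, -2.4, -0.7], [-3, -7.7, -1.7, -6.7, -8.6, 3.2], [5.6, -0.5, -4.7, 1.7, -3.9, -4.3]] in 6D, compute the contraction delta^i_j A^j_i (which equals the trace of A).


The contraction (trace) of a rank-2 tensor is the sum of its diagonal elements.
Diagonal entries: A[1,1] = 4.7, A[2,2] = 6.3, A[3,3] = 2.1, A[4,4] = -1.2, A[5,5] = -8.6, A[6,6] = -4.3
Tr(A) = 4.7 + 6.3 + 2.1 + -1.2 + -8.6 + -4.3 = -1

-1


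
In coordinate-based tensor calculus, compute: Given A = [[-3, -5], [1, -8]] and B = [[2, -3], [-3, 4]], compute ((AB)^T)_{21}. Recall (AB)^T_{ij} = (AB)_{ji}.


(AB)^T_{ij} = (AB)_{ji} = sum_k A_{jk} B_{ki}.
For i=2, j=1 we need (AB)_{12}:
A_{11} * B_{12} = -3 * -3 = 9
A_{12} * B_{22} = -5 * 4 = -20
Sum = 9 + -20 = -11

-11


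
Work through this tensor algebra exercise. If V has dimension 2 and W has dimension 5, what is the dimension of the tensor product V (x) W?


The dimension of a tensor product is the product of dimensions.
dim(V) = 2, dim(W) = 5
dim(V (x) W) = 2 * 5 = 10

10


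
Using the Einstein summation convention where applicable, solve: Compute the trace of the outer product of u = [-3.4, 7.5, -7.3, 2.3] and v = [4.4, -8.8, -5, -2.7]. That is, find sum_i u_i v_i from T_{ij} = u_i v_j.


The outer product gives T_{ij} = u_i v_j.
The trace (contraction) is Tr(T) = sum_i T_{ii} = sum_i u_i v_i.
Diagonal entries:
T_{11} = u_1 * v_1 = -3.4 * 4.4 = -14.96
T_{22} = u_2 * v_2 = 7.5 * -8.8 = -66
T_{33} = u_3 * v_3 = -7.3 * -5 = 36.5
T_{44} = u_4 * v_4 = 2.3 * -2.7 = -6.21
Tr(T) = -14.96 + -66 + 36.5 + -6.21 = -50.67

-50.67


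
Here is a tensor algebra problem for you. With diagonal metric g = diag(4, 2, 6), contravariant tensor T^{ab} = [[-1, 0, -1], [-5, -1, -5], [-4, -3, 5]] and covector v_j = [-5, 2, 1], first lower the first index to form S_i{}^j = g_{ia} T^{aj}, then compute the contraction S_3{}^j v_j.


Step 1: lower the first index. For a diagonal metric, g_{ia} T^{aj} = g_{ii} T^{ij} (no sum on i).
g_{33} = 6
S_3{}^1 = 6 * T^{31} = 6 * -4 = -24
S_3{}^2 = 6 * T^{32} = 6 * -3 = -18
S_3{}^3 = 6 * T^{33} = 6 * 5 = 30
Step 2: contract S_3{}^j with v_j.
S_3{}^1 * v_1 = -24 * -5 = 120
S_3{}^2 * v_2 = -18 * 2 = -36
S_3{}^3 * v_3 = 30 * 1 = 30
Result = 120 + -36 + 30 = 114

114


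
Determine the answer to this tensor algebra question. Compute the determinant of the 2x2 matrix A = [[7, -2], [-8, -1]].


For a 2x2 matrix [[a, b], [c, d]], det = a*d - b*c.
a = 7, b = -2, c = -8, d = -1
a*d = 7 * -1 = -7
b*c = -2 * -8 = 16
det = -7 - 16 = -23

-23


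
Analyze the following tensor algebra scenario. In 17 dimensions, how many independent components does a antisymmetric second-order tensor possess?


A antisymmetric rank-2 tensor in d dimensions has d(d-1)/2 independent components.
d = 17
d(d-1)/2 = 17 * 16 / 2 = 272 / 2 = 136

136


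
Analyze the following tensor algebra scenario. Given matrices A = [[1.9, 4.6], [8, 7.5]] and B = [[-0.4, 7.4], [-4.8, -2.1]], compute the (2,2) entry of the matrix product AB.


(AB)_{ij} = sum_k A_{ik} B_{kj}.
For i=2, j=2:
A_{21} * B_{12} = 8 * 7.4 = 59.2
A_{22} * B_{22} = 7.5 * -2.1 = -15.75
Sum = 59.2 + -15.75 = 43.45

43.45


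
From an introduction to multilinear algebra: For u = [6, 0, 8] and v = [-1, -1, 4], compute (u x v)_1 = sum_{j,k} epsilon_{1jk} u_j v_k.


(u x v)_1 = sum_{j,k} epsilon_{1jk} u_j v_k. Only permutations of (1,2,3) contribute; the two non-zero terms are:
eps_{123} u_2 v_3 = 1 * 0 * 4 = 0
eps_{132} u_3 v_2 = -1 * 8 * -1 = 8
(u x v)_1 = 8

8


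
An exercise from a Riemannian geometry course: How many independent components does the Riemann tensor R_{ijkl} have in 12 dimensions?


The Riemann tensor in d dimensions has d^2(d^2 - 1)/12 independent components.
d = 12, so d^2 = 144
d^2 - 1 = 143
d^2(d^2 - 1) = 144 * 143 = 20592
Divide by 12: 20592 / 12 = 1716

1716


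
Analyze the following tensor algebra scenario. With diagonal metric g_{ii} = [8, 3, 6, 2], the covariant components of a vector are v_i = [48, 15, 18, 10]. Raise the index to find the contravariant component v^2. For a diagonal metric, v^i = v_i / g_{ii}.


To raise an index with a diagonal metric: v^i = v_i / g_{ii}.
For index 2: v_2 = 15, g_{22} = 3
v^2 = 15 / 3 = 5

5


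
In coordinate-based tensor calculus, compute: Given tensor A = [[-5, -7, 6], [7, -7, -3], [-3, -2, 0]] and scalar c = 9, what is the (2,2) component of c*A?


Scalar multiplication: (cA)_{ij} = c * A_{ij}.
c = 9
A_{22} = -7
(cA)_{22} = 9 * -7 = -63

-63


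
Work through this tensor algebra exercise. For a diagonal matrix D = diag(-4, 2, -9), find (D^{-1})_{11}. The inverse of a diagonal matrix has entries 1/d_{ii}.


For a diagonal matrix, the inverse has entries (D^{-1})_{ii} = 1/d_{ii}.
The diagonal entries are: d_{11} = -4, d_{22} = 2, d_{33} = -9
We need (D^{-1})_{11} = 1/d_{11} = 1/-4 = -1/4

-1/4


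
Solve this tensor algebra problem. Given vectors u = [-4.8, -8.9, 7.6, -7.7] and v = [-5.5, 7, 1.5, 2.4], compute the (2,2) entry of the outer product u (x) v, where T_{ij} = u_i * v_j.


The outer product entry T_{ij} = u_i * v_j.
We need i=2, j=2.
u_2 = -8.9, v_2 = 7
T_{2,2} = -8.9 * 7 = -62.3

-62.3


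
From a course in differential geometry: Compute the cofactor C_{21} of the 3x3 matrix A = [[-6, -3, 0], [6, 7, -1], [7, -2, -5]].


To find cofactor C_{21}, delete row 2 and column 1.
The resulting 2x2 submatrix is: [[-3, 0], [-2, -5]]
Minor M_{21} = -3*-5 - 0*-2
  = 15 - 0 = 15
Sign = (-1)^(2+1) = (-1)^3 = -1
Cofactor C_{21} = -1 * 15 = -15

-15


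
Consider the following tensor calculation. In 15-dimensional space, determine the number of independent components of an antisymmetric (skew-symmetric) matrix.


An antisymmetric rank-2 tensor satisfies A_{ij} = -A_{ji}, so diagonal entries are zero.
The independent components are the upper-triangular entries: C(n, 2) = n(n-1)/2.
n = 15
C(15, 2) = 15 * 14 / 2 = 210 / 2 = 105

105


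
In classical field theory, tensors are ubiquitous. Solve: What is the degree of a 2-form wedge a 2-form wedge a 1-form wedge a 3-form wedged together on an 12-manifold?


The degree of a wedge product is the sum of the degrees of the individual forms.
Degrees: 2, 2, 1, 3
Total degree = 2 + 2 + 1 + 3 = 8

8


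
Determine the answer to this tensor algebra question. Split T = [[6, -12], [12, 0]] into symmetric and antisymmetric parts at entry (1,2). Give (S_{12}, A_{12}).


T_{12} = -12
T_{21} = 12
S_{12} = (-12 + 12)/2 = 0/2 = 0
A_{12} = (-12 - 12)/2 = -24/2 = -12
Check: S + A = 0 + -12 = -12 = T_{12}.

(0, -12)


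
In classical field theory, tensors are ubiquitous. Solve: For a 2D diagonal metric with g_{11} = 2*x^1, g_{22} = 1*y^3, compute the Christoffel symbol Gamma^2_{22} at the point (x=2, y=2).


For a diagonal metric, Gamma^k_{ij} = (1/2) g^{kk} (dg_{ik}/dx_j + dg_{jk}/dx_i - dg_{ij}/dx_k).
The metric is diagonal, so g_{ab} = 0 for a != b.
At the given point: g_{11} = 4, g_{22} = 8
g^{22} = 1/8
dg_{22}/dx_2 = dg_{22}/dx_2 = 12
dg_{22}/dx_2 = dg_{22}/dx_2 = 12
dg_{22}/dx_2 = dg_{22}/dx_2 = 12
Numerator = 12 + 12 - 12 = 12
Gamma^2_{22} = 12 / (2 * 8) = 3/4

3/4


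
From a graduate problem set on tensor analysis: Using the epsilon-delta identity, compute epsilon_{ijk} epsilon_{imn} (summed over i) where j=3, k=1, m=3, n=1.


Using the identity: epsilon_{ijk} epsilon_{imn} = delta_{jm} delta_{kn} - delta_{jn} delta_{km}.
delta_{33} = 1
delta_{11} = 1
delta_{31} = 0
delta_{13} = 0
Result = 1 * 1 - 0 * 0 = 1 - 0 = 1

1


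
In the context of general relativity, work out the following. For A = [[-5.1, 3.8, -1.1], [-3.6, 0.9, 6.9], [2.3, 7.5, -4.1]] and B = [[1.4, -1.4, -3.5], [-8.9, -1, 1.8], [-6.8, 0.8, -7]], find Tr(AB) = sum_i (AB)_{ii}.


Tr(AB) = sum_i (AB)_{ii} where (AB)_{ii} = sum_k A_{ik} B_{ki}.
(AB)_{11} = -5.1*1.4 + 3.8*-8.9 + -1.1*-6.8 = -33.48
(AB)_{22} = -3.6*-1.4 + 0.9*-1 + 6.9*0.8 = 9.66
(AB)_{33} = 2.3*-3.5 + 7.5*1.8 + -4.1*-7 = 34.15
Tr(AB) = -33.48 + 9.66 + 34.15 = 10.33

10.33


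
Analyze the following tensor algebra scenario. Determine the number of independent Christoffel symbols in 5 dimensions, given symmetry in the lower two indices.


Christoffel symbols Gamma^k_{ij} are symmetric in i,j, so there are d * d(d+1)/2 independent symbols.
d = 5
d(d+1)/2 = 5 * 6 / 2 = 15
Total = 5 * 15 = 75

75


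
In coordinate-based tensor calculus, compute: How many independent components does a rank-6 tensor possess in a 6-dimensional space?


The number of components of a rank-r tensor in d dimensions is d^r.
Here d = 6 and r = 6.
6^6 = 46656

46656


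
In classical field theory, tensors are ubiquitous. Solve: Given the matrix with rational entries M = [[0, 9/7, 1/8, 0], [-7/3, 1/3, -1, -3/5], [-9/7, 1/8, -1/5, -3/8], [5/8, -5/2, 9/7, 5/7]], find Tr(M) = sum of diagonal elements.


The trace is the sum of diagonal entries.
Diagonal: M[1,1] = 0, M[2,2] = 1/3, M[3,3] = -1/5, M[4,4] = 5/7
Tr(M) = 0 + 1/3 + -1/5 + 5/7
Computing step by step:
After adding M[1,1]: 0
After adding M[2,2]: 1/3
After adding M[3,3]: 2/15
After adding M[4,4]: 89/105
Tr(M) = 89/105

89/105


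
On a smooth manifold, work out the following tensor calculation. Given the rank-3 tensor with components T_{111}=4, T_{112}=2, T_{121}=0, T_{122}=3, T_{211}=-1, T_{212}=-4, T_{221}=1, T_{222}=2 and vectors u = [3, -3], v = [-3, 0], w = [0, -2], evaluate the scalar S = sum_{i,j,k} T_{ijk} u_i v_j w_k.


S = sum over i,j,k of T_{ijk} u_i v_j w_k. Expanding all 8 terms:
T_{111}*u_1*v_1*w_1 = 4*3*-3*0 = 0  (running total: 0)
T_{112}*u_1*v_1*w_2 = 2*3*-3*-2 = 36  (running total: 36)
T_{121}*u_1*v_2*w_1 = 0*3*0*0 = 0  (running total: 36)
T_{122}*u_1*v_2*w_2 = 3*3*0*-2 = 0  (running total: 36)
T_{211}*u_2*v_1*w_1 = -1*-3*-3*0 = 0  (running total: 36)
T_{212}*u_2*v_1*w_2 = -4*-3*-3*-2 = 72  (running total: 108)
T_{221}*u_2*v_2*w_1 = 1*-3*0*0 = 0  (running total: 108)
T_{222}*u_2*v_2*w_2 = 2*-3*0*-2 = 0  (running total: 108)
S = 108

108


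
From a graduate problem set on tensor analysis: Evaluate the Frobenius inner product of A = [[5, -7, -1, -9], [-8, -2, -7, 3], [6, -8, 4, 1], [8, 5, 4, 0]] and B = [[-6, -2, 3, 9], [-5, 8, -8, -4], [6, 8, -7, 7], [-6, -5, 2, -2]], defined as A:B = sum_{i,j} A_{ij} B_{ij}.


A:B = sum over all i,j of A_{ij} * B_{ij}.
Row 1: 5*-6=-30, -7*-2=14, -1*3=-3, -9*9=-81 => row sum = -100
Row 2: -8*-5=40, -2*8=-16, -7*-8=56, 3*-4=-12 => row sum = 68
Row 3: 6*6=36, -8*8=-64, 4*-7=-28, 1*7=7 => row sum = -49
Row 4: 8*-6=-48, 5*-5=-25, 4*2=8, 0*-2=0 => row sum = -65
Total = -100 + 68 + -49 + -65 = -146

-146


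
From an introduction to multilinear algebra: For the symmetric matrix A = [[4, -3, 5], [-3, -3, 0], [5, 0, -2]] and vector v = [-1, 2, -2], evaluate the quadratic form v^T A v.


First compute Av:
(Av)_1 = 4*-1 + -3*2 + 5*-2 = -20
(Av)_2 = -3*-1 + -3*2 + 0*-2 = -3
(Av)_3 = 5*-1 + 0*2 + -2*-2 = -1
Av = [-20, -3, -1]
Then v^T (Av) = -1*-20 + 2*-3 + -2*-1
= 20 + -6 + 2 = 16

16


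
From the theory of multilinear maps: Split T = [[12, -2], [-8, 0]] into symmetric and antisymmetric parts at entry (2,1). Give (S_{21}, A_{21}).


T_{21} = -8
T_{12} = -2
S_{21} = (-8 + -2)/2 = -10/2 = -5
A_{21} = (-8 - -2)/2 = -6/2 = -3
Check: S + A = -5 + -3 = -8 = T_{21}.

(-5, -3)


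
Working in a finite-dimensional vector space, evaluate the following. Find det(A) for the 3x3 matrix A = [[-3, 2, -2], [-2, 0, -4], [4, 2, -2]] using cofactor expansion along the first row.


Expanding along the first row, det(A) = a11*M_11 - a12*M_12 + a13*M_13, where M_1j is the (1,j) minor.
Minor M_11 = 0*-2 - -4*2 = 8
Minor M_12 = -2*-2 - -4*4 = 20
Minor M_13 = -2*2 - 0*4 = -4
det = -3*(8) - 2*(20) + -2*(-4)
    = -24 - 40 + 8
    = -56

-56


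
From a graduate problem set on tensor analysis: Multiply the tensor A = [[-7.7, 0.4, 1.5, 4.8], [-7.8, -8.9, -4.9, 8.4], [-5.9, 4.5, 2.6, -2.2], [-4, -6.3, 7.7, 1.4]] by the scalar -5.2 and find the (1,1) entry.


Scalar multiplication: (cA)_{ij} = c * A_{ij}.
c = -5.2
A_{11} = -7.7
(cA)_{11} = -5.2 * -7.7 = 40.04

40.04


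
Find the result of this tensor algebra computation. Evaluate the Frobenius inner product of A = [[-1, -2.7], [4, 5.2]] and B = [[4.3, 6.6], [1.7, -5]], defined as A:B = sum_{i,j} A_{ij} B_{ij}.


A:B = sum over all i,j of A_{ij} * B_{ij}.
Row 1: -1*4.3=-4.3, -2.7*6.6=-17.82 => row sum = -22.12
Row 2: 4*1.7=6.8, 5.2*-5=-26 => row sum = -19.2
Total = -22.12 + -19.2 = -41.32

-41.32


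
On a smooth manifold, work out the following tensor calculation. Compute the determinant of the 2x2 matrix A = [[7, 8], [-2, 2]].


For a 2x2 matrix [[a, b], [c, d]], det = a*d - b*c.
a = 7, b = 8, c = -2, d = 2
a*d = 7 * 2 = 14
b*c = 8 * -2 = -16
det = 14 - -16 = 30

30


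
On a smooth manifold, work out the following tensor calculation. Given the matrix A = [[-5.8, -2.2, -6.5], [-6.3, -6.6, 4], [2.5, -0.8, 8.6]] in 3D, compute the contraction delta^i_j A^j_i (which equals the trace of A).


The contraction (trace) of a rank-2 tensor is the sum of its diagonal elements.
Diagonal entries: A[1,1] = -5.8, A[2,2] = -6.6, A[3,3] = 8.6
Tr(A) = -5.8 + -6.6 + 8.6 = -3.8

-3.8


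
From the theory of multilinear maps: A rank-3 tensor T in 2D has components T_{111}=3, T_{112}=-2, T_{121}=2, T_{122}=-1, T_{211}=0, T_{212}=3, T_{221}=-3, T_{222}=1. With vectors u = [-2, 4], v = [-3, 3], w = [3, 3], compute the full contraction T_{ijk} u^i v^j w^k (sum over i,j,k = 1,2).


S = sum over i,j,k of T_{ijk} u_i v_j w_k. Expanding all 8 terms:
T_{111}*u_1*v_1*w_1 = 3*-2*-3*3 = 54  (running total: 54)
T_{112}*u_1*v_1*w_2 = -2*-2*-3*3 = -36  (running total: 18)
T_{121}*u_1*v_2*w_1 = 2*-2*3*3 = -36  (running total: -18)
T_{122}*u_1*v_2*w_2 = -1*-2*3*3 = 18  (running total: 0)
T_{211}*u_2*v_1*w_1 = 0*4*-3*3 = 0  (running total: 0)
T_{212}*u_2*v_1*w_2 = 3*4*-3*3 = -108  (running total: -108)
T_{221}*u_2*v_2*w_1 = -3*4*3*3 = -108  (running total: -216)
T_{222}*u_2*v_2*w_2 = 1*4*3*3 = 36  (running total: -180)
S = -180

-180


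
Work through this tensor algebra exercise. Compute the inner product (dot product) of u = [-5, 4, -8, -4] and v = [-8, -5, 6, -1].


The inner product u . v = sum of u_i * v_i.
Term-by-term: -5 * -8, 4 * -5, -8 * 6, -4 * -1
Products: 40, -20, -48, 4
Sum = 40 + -20 + -48 + 4 = -24

-24


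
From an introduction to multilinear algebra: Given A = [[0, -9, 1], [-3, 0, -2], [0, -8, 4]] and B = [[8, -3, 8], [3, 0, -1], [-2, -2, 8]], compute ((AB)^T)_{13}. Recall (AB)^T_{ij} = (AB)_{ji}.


(AB)^T_{ij} = (AB)_{ji} = sum_k A_{jk} B_{ki}.
For i=1, j=3 we need (AB)_{31}:
A_{31} * B_{11} = 0 * 8 = 0
A_{32} * B_{21} = -8 * 3 = -24
A_{33} * B_{31} = 4 * -2 = -8
Sum = 0 + -24 + -8 = -32

-32


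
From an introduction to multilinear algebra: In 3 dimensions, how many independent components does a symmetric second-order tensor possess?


A symmetric rank-2 tensor in d dimensions has d(d+1)/2 independent components.
d = 3
d(d+1)/2 = 3 * 4 / 2 = 12 / 2 = 6

6


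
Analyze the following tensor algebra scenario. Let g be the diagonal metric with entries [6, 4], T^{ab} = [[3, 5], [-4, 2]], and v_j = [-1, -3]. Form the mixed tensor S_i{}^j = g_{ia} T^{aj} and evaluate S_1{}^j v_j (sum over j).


Step 1: lower the first index. For a diagonal metric, g_{ia} T^{aj} = g_{ii} T^{ij} (no sum on i).
g_{11} = 6
S_1{}^1 = 6 * T^{11} = 6 * 3 = 18
S_1{}^2 = 6 * T^{12} = 6 * 5 = 30
Step 2: contract S_1{}^j with v_j.
S_1{}^1 * v_1 = 18 * -1 = -18
S_1{}^2 * v_2 = 30 * -3 = -90
Result = -18 + -90 = -108

-108


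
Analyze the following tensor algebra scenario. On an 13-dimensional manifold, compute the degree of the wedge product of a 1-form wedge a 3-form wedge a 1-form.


The degree of a wedge product is the sum of the degrees of the individual forms.
Degrees: 1, 3, 1
Total degree = 1 + 3 + 1 = 5

5


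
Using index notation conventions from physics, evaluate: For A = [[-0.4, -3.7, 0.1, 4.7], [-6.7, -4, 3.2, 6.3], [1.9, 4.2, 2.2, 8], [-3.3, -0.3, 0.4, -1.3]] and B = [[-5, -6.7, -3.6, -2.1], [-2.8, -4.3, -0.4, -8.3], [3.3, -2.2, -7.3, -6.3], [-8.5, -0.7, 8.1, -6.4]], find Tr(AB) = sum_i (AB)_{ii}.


Tr(AB) = sum_i (AB)_{ii} where (AB)_{ii} = sum_k A_{ik} B_{ki}.
(AB)_{11} = -0.4*-5 + -3.7*-2.8 + 0.1*3.3 + 4.7*-8.5 = -27.26
(AB)_{22} = -6.7*-6.7 + -4*-4.3 + 3.2*-2.2 + 6.3*-0.7 = 50.64
(AB)_{33} = 1.9*-3.6 + 4.2*-0.4 + 2.2*-7.3 + 8*8.1 = 40.22
(AB)_{44} = -3.3*-2.1 + -0.3*-8.3 + 0.4*-6.3 + -1.3*-6.4 = 15.22
Tr(AB) = -27.26 + 50.64 + 40.22 + 15.22 = 78.82

78.82


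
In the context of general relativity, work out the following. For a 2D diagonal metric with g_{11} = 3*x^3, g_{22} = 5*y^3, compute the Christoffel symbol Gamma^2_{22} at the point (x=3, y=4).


For a diagonal metric, Gamma^k_{ij} = (1/2) g^{kk} (dg_{ik}/dx_j + dg_{jk}/dx_i - dg_{ij}/dx_k).
The metric is diagonal, so g_{ab} = 0 for a != b.
At the given point: g_{11} = 81, g_{22} = 320
g^{22} = 1/320
dg_{22}/dx_2 = dg_{22}/dx_2 = 240
dg_{22}/dx_2 = dg_{22}/dx_2 = 240
dg_{22}/dx_2 = dg_{22}/dx_2 = 240
Numerator = 240 + 240 - 240 = 240
Gamma^2_{22} = 240 / (2 * 320) = 3/8

3/8


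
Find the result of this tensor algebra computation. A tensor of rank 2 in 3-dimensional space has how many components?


The number of components of a rank-r tensor in d dimensions is d^r.
Here d = 3 and r = 2.
3^2 = 9

9


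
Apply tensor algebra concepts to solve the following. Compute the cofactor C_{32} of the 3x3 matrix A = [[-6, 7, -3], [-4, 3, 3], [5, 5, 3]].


To find cofactor C_{32}, delete row 3 and column 2.
The resulting 2x2 submatrix is: [[-6, -3], [-4, 3]]
Minor M_{32} = -6*3 - -3*-4
  = -18 - 12 = -30
Sign = (-1)^(3+2) = (-1)^5 = -1
Cofactor C_{32} = -1 * -30 = 30

30


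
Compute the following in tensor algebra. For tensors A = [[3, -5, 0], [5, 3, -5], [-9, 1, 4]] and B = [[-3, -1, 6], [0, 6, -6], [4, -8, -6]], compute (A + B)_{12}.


Tensor addition is component-wise: (A + B)_{ij} = A_{ij} + B_{ij}.
A_{12} = -5
B_{12} = -1
(A + B)_{12} = -5 + -1 = -6

-6
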